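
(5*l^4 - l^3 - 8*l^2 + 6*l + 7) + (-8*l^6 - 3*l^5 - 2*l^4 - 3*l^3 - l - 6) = -8*l^6 - 3*l^5 + 3*l^4 - 4*l^3 - 8*l^2 + 5*l + 1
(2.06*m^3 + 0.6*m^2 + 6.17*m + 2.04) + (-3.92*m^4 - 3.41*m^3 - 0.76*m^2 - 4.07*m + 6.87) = -3.92*m^4 - 1.35*m^3 - 0.16*m^2 + 2.1*m + 8.91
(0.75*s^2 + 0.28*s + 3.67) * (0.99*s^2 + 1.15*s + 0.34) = 0.7425*s^4 + 1.1397*s^3 + 4.2103*s^2 + 4.3157*s + 1.2478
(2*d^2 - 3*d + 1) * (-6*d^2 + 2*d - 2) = -12*d^4 + 22*d^3 - 16*d^2 + 8*d - 2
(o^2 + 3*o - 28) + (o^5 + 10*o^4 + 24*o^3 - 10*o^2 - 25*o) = o^5 + 10*o^4 + 24*o^3 - 9*o^2 - 22*o - 28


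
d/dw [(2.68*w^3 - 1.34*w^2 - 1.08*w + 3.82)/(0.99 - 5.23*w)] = (-28.0328*w^3 + 14.9678*w^2 - 2.6532*w + 18.9094)/(27.3529*w^2 - 10.3554*w + 0.9801)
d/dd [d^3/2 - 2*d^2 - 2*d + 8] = 3*d^2/2 - 4*d - 2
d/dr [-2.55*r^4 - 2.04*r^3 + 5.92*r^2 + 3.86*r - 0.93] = -10.2*r^3 - 6.12*r^2 + 11.84*r + 3.86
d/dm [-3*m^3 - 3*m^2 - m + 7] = -9*m^2 - 6*m - 1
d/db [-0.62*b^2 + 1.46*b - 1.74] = 1.46 - 1.24*b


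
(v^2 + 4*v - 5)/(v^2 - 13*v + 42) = (v^2 + 4*v - 5)/(v^2 - 13*v + 42)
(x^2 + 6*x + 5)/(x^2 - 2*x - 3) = (x + 5)/(x - 3)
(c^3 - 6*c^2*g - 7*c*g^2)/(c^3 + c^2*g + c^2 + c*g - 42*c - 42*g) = c*(c - 7*g)/(c^2 + c - 42)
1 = 1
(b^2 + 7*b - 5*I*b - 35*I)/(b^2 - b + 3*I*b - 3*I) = (b^2 + b*(7 - 5*I) - 35*I)/(b^2 + b*(-1 + 3*I) - 3*I)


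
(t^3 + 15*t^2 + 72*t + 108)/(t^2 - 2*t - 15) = (t^2 + 12*t + 36)/(t - 5)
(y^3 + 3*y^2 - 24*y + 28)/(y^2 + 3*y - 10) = (y^2 + 5*y - 14)/(y + 5)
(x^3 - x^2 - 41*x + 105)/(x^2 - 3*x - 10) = (x^2 + 4*x - 21)/(x + 2)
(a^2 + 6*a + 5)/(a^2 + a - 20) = (a + 1)/(a - 4)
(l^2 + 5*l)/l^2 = (l + 5)/l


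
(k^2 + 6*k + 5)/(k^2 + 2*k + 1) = (k + 5)/(k + 1)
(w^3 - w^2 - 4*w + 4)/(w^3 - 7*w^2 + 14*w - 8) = (w + 2)/(w - 4)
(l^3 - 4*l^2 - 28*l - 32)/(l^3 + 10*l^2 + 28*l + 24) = (l - 8)/(l + 6)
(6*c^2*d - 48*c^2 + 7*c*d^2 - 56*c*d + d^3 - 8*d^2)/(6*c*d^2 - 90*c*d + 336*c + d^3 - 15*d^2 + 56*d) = (c + d)/(d - 7)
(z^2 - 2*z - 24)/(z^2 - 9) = (z^2 - 2*z - 24)/(z^2 - 9)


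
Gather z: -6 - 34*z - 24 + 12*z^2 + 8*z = 12*z^2 - 26*z - 30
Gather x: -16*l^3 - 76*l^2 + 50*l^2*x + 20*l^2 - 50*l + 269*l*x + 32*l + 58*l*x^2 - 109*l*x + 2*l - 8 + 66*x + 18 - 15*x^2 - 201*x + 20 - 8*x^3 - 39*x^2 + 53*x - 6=-16*l^3 - 56*l^2 - 16*l - 8*x^3 + x^2*(58*l - 54) + x*(50*l^2 + 160*l - 82) + 24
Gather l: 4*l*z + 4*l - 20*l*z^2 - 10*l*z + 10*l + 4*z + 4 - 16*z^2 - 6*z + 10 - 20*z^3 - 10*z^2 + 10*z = l*(-20*z^2 - 6*z + 14) - 20*z^3 - 26*z^2 + 8*z + 14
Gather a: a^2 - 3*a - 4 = a^2 - 3*a - 4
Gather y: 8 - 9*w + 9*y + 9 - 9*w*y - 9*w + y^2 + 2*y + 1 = -18*w + y^2 + y*(11 - 9*w) + 18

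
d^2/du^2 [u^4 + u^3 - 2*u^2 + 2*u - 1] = 12*u^2 + 6*u - 4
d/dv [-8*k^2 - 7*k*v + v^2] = -7*k + 2*v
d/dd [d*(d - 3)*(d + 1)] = 3*d^2 - 4*d - 3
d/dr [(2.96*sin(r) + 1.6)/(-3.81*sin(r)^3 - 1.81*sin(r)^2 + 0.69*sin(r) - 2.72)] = (22.5552*sin(r)^3 + 23.6456*sin(r)^2 + 5.792*sin(r) - 9.1552)*cos(r)/(14.5161*sin(r)^6 + 13.7922*sin(r)^5 - 1.9817*sin(r)^4 + 18.2286*sin(r)^3 + 10.3225*sin(r)^2 - 3.7536*sin(r) + 7.3984)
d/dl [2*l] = 2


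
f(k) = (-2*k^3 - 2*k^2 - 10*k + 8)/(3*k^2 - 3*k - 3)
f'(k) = (3 - 6*k)*(-2*k^3 - 2*k^2 - 10*k + 8)/(3*k^2 - 3*k - 3)^2 + (-6*k^2 - 4*k - 10)/(3*k^2 - 3*k - 3) = 2*(-k^4 + 2*k^3 + 9*k^2 - 6*k + 9)/(3*(k^4 - 2*k^3 - k^2 + 2*k + 1))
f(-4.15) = 2.59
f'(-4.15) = -0.40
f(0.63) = -0.11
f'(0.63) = 4.01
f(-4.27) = 2.63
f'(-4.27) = -0.42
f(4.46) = -5.86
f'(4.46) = -0.18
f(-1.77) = 2.61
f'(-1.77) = 1.18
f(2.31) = -8.30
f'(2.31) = 6.39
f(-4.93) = 2.93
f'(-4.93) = -0.48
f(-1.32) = 3.61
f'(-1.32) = 3.91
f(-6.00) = 3.48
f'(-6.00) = -0.54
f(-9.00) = 5.22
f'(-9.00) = -0.61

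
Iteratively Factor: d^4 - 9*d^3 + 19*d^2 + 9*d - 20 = (d - 4)*(d^3 - 5*d^2 - d + 5) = (d - 4)*(d + 1)*(d^2 - 6*d + 5) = (d - 5)*(d - 4)*(d + 1)*(d - 1)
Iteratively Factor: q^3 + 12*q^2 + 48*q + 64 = (q + 4)*(q^2 + 8*q + 16) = (q + 4)^2*(q + 4)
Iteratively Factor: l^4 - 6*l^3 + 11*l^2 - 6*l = (l - 2)*(l^3 - 4*l^2 + 3*l) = (l - 2)*(l - 1)*(l^2 - 3*l) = (l - 3)*(l - 2)*(l - 1)*(l)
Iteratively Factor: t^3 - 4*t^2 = (t)*(t^2 - 4*t) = t^2*(t - 4)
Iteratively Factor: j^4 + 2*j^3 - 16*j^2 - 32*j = (j)*(j^3 + 2*j^2 - 16*j - 32) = j*(j + 4)*(j^2 - 2*j - 8) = j*(j - 4)*(j + 4)*(j + 2)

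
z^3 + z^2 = z^2*(z + 1)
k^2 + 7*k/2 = k*(k + 7/2)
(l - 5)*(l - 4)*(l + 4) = l^3 - 5*l^2 - 16*l + 80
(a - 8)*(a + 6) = a^2 - 2*a - 48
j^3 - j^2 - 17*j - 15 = (j - 5)*(j + 1)*(j + 3)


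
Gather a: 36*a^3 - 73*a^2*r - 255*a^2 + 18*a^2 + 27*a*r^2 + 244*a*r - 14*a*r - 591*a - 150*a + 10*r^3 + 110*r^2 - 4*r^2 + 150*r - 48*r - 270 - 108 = 36*a^3 + a^2*(-73*r - 237) + a*(27*r^2 + 230*r - 741) + 10*r^3 + 106*r^2 + 102*r - 378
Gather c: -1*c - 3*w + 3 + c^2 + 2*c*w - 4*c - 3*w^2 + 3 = c^2 + c*(2*w - 5) - 3*w^2 - 3*w + 6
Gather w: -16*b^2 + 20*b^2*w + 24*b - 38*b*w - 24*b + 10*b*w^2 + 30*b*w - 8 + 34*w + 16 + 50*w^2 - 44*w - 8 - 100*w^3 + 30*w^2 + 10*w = -16*b^2 - 100*w^3 + w^2*(10*b + 80) + w*(20*b^2 - 8*b)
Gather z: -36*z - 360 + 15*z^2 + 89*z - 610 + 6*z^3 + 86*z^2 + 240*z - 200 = 6*z^3 + 101*z^2 + 293*z - 1170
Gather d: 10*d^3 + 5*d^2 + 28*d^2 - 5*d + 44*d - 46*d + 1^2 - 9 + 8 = 10*d^3 + 33*d^2 - 7*d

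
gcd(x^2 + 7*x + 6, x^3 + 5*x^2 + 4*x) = x + 1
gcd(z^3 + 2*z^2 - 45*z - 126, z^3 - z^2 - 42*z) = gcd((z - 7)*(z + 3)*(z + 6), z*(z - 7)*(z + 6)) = z^2 - z - 42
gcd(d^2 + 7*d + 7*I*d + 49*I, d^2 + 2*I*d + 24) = 1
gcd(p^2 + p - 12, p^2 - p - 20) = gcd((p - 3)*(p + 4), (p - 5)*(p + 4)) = p + 4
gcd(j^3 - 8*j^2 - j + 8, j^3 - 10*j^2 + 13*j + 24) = j^2 - 7*j - 8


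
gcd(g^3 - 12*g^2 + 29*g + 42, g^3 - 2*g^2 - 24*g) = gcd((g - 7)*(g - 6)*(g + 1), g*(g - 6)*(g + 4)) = g - 6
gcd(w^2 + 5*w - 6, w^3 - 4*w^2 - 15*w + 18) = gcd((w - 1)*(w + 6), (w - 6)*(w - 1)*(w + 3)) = w - 1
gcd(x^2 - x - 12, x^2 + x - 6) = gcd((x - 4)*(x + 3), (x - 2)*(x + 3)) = x + 3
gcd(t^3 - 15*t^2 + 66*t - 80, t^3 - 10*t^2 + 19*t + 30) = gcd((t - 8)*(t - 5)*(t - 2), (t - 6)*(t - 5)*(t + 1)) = t - 5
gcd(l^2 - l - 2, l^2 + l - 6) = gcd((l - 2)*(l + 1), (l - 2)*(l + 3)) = l - 2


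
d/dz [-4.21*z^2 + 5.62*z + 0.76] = 5.62 - 8.42*z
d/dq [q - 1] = 1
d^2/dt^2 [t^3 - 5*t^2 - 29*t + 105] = 6*t - 10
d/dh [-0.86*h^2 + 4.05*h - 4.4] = 4.05 - 1.72*h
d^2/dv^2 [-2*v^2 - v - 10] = -4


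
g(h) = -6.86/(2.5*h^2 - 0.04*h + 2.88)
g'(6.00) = 0.02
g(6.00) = -0.07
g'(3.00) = 0.16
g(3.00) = -0.27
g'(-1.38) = -0.80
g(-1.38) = -0.89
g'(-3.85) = -0.08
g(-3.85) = -0.17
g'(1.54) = 0.69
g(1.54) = -0.78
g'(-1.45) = -0.74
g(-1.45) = -0.84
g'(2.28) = 0.31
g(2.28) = -0.43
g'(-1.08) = -1.09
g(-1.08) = -1.17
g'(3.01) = 0.16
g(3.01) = -0.27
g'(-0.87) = -1.30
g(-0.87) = -1.43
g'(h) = -6.86*(0.04 - 5.0*h)/(2.5*h^2 - 0.04*h + 2.88)^2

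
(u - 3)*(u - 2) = u^2 - 5*u + 6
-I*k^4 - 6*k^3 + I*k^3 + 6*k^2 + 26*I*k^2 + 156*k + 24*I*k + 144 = (k - 6)*(k + 4)*(k - 6*I)*(-I*k - I)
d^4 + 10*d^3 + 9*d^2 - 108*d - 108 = (d - 3)*(d + 1)*(d + 6)^2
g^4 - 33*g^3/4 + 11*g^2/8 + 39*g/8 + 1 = (g - 8)*(g - 1)*(g + 1/4)*(g + 1/2)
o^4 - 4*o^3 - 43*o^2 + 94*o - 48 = (o - 8)*(o - 1)^2*(o + 6)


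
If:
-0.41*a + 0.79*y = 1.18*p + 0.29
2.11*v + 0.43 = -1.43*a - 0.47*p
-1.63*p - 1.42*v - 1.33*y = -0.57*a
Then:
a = 1.11096267942816*y - 0.30784105006429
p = 0.283479069012251*y - 0.138800991079357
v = 0.0357578992413424 - 0.816071940292901*y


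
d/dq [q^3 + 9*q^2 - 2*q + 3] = 3*q^2 + 18*q - 2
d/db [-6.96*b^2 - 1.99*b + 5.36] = -13.92*b - 1.99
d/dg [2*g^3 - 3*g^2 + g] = 6*g^2 - 6*g + 1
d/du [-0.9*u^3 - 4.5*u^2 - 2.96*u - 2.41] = -2.7*u^2 - 9.0*u - 2.96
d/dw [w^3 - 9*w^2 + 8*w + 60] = 3*w^2 - 18*w + 8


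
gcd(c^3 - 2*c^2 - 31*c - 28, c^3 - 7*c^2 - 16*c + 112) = c^2 - 3*c - 28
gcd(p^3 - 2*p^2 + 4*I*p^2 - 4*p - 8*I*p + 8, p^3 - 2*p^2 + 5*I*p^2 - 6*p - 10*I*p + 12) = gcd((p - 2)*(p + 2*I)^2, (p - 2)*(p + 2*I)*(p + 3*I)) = p^2 + p*(-2 + 2*I) - 4*I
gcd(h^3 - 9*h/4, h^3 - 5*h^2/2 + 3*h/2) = h^2 - 3*h/2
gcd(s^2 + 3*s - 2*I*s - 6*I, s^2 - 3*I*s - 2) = s - 2*I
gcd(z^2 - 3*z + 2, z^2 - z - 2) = z - 2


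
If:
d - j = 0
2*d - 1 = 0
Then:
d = 1/2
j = 1/2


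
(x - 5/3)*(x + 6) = x^2 + 13*x/3 - 10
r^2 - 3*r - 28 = (r - 7)*(r + 4)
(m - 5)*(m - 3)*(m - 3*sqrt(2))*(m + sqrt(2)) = m^4 - 8*m^3 - 2*sqrt(2)*m^3 + 9*m^2 + 16*sqrt(2)*m^2 - 30*sqrt(2)*m + 48*m - 90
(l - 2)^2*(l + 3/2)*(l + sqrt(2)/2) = l^4 - 5*l^3/2 + sqrt(2)*l^3/2 - 2*l^2 - 5*sqrt(2)*l^2/4 - sqrt(2)*l + 6*l + 3*sqrt(2)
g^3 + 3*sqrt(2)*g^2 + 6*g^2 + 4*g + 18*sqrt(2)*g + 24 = (g + 6)*(g + sqrt(2))*(g + 2*sqrt(2))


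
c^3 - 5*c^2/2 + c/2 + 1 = (c - 2)*(c - 1)*(c + 1/2)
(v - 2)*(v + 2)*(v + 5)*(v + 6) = v^4 + 11*v^3 + 26*v^2 - 44*v - 120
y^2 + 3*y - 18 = (y - 3)*(y + 6)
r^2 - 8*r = r*(r - 8)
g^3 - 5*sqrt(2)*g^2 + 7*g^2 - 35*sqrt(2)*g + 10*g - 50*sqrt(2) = (g + 2)*(g + 5)*(g - 5*sqrt(2))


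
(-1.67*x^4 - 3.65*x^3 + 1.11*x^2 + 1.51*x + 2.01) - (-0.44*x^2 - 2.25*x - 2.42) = -1.67*x^4 - 3.65*x^3 + 1.55*x^2 + 3.76*x + 4.43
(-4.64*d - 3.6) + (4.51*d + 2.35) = -0.13*d - 1.25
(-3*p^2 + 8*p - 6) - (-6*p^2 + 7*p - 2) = 3*p^2 + p - 4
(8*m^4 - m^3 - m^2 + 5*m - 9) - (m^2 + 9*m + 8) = 8*m^4 - m^3 - 2*m^2 - 4*m - 17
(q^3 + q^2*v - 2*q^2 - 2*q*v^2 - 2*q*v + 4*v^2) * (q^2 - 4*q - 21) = q^5 + q^4*v - 6*q^4 - 2*q^3*v^2 - 6*q^3*v - 13*q^3 + 12*q^2*v^2 - 13*q^2*v + 42*q^2 + 26*q*v^2 + 42*q*v - 84*v^2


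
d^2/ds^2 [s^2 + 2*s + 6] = 2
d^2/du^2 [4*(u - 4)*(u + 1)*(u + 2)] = 24*u - 8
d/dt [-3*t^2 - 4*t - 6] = -6*t - 4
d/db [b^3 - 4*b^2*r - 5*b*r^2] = 3*b^2 - 8*b*r - 5*r^2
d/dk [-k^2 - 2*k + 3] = -2*k - 2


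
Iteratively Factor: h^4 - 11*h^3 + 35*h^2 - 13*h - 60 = (h - 5)*(h^3 - 6*h^2 + 5*h + 12) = (h - 5)*(h + 1)*(h^2 - 7*h + 12) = (h - 5)*(h - 4)*(h + 1)*(h - 3)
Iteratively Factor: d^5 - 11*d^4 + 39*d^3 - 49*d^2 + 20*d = (d - 1)*(d^4 - 10*d^3 + 29*d^2 - 20*d) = (d - 4)*(d - 1)*(d^3 - 6*d^2 + 5*d) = (d - 4)*(d - 1)^2*(d^2 - 5*d) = d*(d - 4)*(d - 1)^2*(d - 5)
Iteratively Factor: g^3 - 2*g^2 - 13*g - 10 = (g + 2)*(g^2 - 4*g - 5) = (g + 1)*(g + 2)*(g - 5)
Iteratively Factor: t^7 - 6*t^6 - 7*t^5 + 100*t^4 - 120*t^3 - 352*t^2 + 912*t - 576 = (t - 2)*(t^6 - 4*t^5 - 15*t^4 + 70*t^3 + 20*t^2 - 312*t + 288) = (t - 2)^2*(t^5 - 2*t^4 - 19*t^3 + 32*t^2 + 84*t - 144) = (t - 2)^3*(t^4 - 19*t^2 - 6*t + 72) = (t - 2)^3*(t + 3)*(t^3 - 3*t^2 - 10*t + 24) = (t - 4)*(t - 2)^3*(t + 3)*(t^2 + t - 6) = (t - 4)*(t - 2)^4*(t + 3)*(t + 3)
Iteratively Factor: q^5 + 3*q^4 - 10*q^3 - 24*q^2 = (q - 3)*(q^4 + 6*q^3 + 8*q^2) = q*(q - 3)*(q^3 + 6*q^2 + 8*q) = q*(q - 3)*(q + 4)*(q^2 + 2*q) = q^2*(q - 3)*(q + 4)*(q + 2)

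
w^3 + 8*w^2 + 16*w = w*(w + 4)^2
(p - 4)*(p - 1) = p^2 - 5*p + 4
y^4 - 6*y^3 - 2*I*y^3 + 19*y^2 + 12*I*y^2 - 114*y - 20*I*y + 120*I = (y - 6)*(y - 5*I)*(y - I)*(y + 4*I)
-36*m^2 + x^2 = (-6*m + x)*(6*m + x)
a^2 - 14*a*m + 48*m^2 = (a - 8*m)*(a - 6*m)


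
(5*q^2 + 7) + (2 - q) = 5*q^2 - q + 9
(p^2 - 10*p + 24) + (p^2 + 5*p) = 2*p^2 - 5*p + 24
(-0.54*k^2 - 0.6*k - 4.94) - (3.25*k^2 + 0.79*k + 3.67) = -3.79*k^2 - 1.39*k - 8.61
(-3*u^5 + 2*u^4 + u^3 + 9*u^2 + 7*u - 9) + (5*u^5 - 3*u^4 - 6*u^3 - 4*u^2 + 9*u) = 2*u^5 - u^4 - 5*u^3 + 5*u^2 + 16*u - 9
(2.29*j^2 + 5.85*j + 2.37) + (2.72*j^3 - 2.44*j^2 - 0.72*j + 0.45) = 2.72*j^3 - 0.15*j^2 + 5.13*j + 2.82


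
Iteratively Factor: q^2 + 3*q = (q + 3)*(q)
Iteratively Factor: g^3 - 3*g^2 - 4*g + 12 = (g - 2)*(g^2 - g - 6) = (g - 2)*(g + 2)*(g - 3)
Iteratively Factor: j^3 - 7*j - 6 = (j - 3)*(j^2 + 3*j + 2) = (j - 3)*(j + 1)*(j + 2)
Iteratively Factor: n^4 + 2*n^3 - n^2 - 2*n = (n - 1)*(n^3 + 3*n^2 + 2*n) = (n - 1)*(n + 2)*(n^2 + n) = n*(n - 1)*(n + 2)*(n + 1)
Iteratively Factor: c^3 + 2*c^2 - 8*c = (c)*(c^2 + 2*c - 8) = c*(c - 2)*(c + 4)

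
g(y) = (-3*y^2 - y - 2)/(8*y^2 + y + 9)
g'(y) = (-16*y - 1)*(-3*y^2 - y - 2)/(8*y^2 + y + 9)^2 + (-6*y - 1)/(8*y^2 + y + 9)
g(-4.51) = -0.35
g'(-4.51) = 0.01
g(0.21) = -0.24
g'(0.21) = -0.12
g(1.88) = -0.37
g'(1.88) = -0.02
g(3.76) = -0.38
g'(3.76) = -0.00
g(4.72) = -0.38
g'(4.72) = 0.00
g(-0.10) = -0.21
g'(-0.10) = -0.06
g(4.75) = -0.38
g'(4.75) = 0.00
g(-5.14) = -0.35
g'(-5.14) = 0.01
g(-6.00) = -0.36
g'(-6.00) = 0.00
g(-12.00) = -0.37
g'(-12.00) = 0.00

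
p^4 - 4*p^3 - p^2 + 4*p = p*(p - 4)*(p - 1)*(p + 1)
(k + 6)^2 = k^2 + 12*k + 36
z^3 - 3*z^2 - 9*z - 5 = (z - 5)*(z + 1)^2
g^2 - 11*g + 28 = (g - 7)*(g - 4)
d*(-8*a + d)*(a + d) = -8*a^2*d - 7*a*d^2 + d^3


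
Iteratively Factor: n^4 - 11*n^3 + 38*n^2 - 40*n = (n - 5)*(n^3 - 6*n^2 + 8*n) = n*(n - 5)*(n^2 - 6*n + 8) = n*(n - 5)*(n - 4)*(n - 2)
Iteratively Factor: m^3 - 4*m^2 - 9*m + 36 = (m - 4)*(m^2 - 9) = (m - 4)*(m - 3)*(m + 3)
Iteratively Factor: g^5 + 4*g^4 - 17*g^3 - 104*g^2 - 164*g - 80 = (g - 5)*(g^4 + 9*g^3 + 28*g^2 + 36*g + 16) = (g - 5)*(g + 2)*(g^3 + 7*g^2 + 14*g + 8) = (g - 5)*(g + 1)*(g + 2)*(g^2 + 6*g + 8) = (g - 5)*(g + 1)*(g + 2)*(g + 4)*(g + 2)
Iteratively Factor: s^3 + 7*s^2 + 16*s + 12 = (s + 3)*(s^2 + 4*s + 4) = (s + 2)*(s + 3)*(s + 2)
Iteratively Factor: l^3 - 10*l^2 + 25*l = (l - 5)*(l^2 - 5*l) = (l - 5)^2*(l)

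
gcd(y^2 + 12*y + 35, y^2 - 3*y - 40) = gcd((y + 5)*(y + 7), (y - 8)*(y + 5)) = y + 5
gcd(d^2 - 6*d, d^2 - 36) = d - 6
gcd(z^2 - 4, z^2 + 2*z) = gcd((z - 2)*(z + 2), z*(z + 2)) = z + 2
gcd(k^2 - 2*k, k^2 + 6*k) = k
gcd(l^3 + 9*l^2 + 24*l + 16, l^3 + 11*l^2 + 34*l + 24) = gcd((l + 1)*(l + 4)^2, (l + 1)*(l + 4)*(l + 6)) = l^2 + 5*l + 4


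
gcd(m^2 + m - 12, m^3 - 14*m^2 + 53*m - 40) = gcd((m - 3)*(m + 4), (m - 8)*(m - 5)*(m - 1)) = 1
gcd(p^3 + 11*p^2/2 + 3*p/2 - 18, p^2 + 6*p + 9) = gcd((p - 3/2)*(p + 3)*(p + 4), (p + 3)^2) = p + 3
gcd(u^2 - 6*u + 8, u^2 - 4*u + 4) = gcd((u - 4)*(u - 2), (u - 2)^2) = u - 2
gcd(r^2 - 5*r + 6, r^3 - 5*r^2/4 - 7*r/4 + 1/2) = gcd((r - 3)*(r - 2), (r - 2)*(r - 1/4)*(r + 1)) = r - 2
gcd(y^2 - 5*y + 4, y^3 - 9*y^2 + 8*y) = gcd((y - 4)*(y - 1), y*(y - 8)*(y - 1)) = y - 1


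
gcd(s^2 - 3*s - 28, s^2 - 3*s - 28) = s^2 - 3*s - 28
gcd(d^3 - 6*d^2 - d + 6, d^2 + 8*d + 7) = d + 1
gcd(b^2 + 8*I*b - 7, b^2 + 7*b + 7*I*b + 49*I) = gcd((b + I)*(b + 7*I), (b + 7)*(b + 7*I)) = b + 7*I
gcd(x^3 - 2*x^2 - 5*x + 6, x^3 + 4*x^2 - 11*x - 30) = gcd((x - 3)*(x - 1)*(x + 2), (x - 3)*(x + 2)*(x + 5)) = x^2 - x - 6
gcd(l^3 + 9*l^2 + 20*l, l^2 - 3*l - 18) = 1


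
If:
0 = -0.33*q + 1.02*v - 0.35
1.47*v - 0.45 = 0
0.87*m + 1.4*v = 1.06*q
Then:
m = -0.63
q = -0.11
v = 0.31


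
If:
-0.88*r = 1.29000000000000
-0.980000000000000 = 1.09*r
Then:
No Solution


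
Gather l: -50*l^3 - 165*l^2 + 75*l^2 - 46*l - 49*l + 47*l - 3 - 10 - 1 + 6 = -50*l^3 - 90*l^2 - 48*l - 8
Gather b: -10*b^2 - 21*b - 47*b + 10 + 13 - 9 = -10*b^2 - 68*b + 14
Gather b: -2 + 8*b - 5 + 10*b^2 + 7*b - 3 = 10*b^2 + 15*b - 10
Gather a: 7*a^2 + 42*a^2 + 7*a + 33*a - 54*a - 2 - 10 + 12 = 49*a^2 - 14*a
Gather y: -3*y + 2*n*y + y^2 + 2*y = y^2 + y*(2*n - 1)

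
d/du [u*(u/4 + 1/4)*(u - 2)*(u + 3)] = u^3 + 3*u^2/2 - 5*u/2 - 3/2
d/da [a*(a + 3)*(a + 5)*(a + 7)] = 4*a^3 + 45*a^2 + 142*a + 105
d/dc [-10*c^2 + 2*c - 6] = 2 - 20*c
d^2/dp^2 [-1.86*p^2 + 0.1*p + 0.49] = -3.72000000000000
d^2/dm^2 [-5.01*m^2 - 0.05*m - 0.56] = -10.0200000000000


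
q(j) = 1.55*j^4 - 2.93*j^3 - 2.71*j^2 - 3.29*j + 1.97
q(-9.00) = 12117.59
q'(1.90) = -2.79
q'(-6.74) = -2264.40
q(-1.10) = 8.48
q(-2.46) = 94.05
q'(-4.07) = -544.83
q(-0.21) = 2.57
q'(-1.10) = -16.22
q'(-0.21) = -2.60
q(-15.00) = 87799.07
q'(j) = 6.2*j^3 - 8.79*j^2 - 5.42*j - 3.29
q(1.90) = -13.96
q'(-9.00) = -5186.30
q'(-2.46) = -135.45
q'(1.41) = -11.03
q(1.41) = -10.14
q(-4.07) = 593.32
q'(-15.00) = -22824.74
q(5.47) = 811.00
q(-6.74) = 3996.83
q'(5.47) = 718.80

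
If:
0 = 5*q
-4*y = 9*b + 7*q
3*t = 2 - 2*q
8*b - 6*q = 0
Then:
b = 0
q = 0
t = 2/3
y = 0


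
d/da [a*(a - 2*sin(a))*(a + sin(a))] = -a^2*cos(a) + 3*a^2 - 2*a*sin(a) - 2*a*sin(2*a) + cos(2*a) - 1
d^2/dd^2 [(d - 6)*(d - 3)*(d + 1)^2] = 12*d^2 - 42*d + 2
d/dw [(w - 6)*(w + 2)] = 2*w - 4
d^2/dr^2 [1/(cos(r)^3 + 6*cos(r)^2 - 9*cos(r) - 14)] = 3*((-11*cos(r) + 16*cos(2*r) + 3*cos(3*r))*(cos(r)^3 + 6*cos(r)^2 - 9*cos(r) - 14)/4 + 6*(cos(r)^2 + 4*cos(r) - 3)^2*sin(r)^2)/(cos(r)^3 + 6*cos(r)^2 - 9*cos(r) - 14)^3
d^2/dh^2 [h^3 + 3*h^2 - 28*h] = 6*h + 6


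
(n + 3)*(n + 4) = n^2 + 7*n + 12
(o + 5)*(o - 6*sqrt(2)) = o^2 - 6*sqrt(2)*o + 5*o - 30*sqrt(2)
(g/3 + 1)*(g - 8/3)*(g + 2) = g^3/3 + 7*g^2/9 - 22*g/9 - 16/3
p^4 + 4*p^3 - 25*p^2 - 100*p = p*(p - 5)*(p + 4)*(p + 5)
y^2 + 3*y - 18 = (y - 3)*(y + 6)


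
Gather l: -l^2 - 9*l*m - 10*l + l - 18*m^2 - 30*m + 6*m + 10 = -l^2 + l*(-9*m - 9) - 18*m^2 - 24*m + 10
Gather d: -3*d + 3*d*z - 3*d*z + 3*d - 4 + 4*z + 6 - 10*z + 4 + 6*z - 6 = 0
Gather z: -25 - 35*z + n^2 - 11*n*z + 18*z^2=n^2 + 18*z^2 + z*(-11*n - 35) - 25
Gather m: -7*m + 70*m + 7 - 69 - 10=63*m - 72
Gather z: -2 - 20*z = -20*z - 2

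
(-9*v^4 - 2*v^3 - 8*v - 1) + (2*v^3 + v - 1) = -9*v^4 - 7*v - 2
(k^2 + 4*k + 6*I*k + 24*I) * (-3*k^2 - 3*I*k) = -3*k^4 - 12*k^3 - 21*I*k^3 + 18*k^2 - 84*I*k^2 + 72*k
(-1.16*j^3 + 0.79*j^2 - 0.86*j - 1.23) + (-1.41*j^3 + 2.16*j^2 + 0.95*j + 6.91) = -2.57*j^3 + 2.95*j^2 + 0.09*j + 5.68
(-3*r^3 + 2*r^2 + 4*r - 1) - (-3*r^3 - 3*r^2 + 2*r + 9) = 5*r^2 + 2*r - 10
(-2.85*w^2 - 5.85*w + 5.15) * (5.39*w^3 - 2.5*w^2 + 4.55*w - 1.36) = -15.3615*w^5 - 24.4065*w^4 + 29.416*w^3 - 35.6165*w^2 + 31.3885*w - 7.004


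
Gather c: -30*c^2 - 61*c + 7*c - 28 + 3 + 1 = -30*c^2 - 54*c - 24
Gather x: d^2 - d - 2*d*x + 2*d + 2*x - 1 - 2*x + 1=d^2 - 2*d*x + d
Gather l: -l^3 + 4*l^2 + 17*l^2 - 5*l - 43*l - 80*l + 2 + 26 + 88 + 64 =-l^3 + 21*l^2 - 128*l + 180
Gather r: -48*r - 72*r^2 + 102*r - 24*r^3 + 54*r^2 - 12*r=-24*r^3 - 18*r^2 + 42*r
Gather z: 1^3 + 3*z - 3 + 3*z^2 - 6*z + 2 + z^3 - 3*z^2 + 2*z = z^3 - z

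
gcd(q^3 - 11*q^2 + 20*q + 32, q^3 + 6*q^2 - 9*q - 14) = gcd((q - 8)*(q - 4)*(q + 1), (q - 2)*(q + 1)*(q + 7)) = q + 1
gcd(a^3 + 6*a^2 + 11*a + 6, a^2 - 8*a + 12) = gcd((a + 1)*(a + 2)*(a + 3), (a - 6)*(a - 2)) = 1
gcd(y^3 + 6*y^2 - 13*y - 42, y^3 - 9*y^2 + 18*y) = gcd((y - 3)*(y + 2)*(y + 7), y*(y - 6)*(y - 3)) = y - 3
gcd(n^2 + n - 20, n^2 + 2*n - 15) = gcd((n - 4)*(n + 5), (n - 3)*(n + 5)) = n + 5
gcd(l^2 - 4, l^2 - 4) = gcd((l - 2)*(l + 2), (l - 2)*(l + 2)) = l^2 - 4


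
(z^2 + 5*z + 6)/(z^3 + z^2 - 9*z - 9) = (z + 2)/(z^2 - 2*z - 3)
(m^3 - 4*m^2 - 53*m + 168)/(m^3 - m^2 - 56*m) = (m - 3)/m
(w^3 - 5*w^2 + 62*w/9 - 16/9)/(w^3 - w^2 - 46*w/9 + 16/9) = (w - 2)/(w + 2)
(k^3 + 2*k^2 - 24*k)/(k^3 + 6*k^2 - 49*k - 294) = k*(k - 4)/(k^2 - 49)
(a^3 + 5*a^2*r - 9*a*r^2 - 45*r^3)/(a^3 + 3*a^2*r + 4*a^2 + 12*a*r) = (a^2 + 2*a*r - 15*r^2)/(a*(a + 4))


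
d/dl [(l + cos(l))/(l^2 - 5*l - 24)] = ((5 - 2*l)*(l + cos(l)) + (sin(l) - 1)*(-l^2 + 5*l + 24))/(-l^2 + 5*l + 24)^2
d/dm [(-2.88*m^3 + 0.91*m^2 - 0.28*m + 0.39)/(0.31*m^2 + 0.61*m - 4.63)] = (-0.8928*m^4 - 3.5136*m^3 + 40.6451*m^2 - 8.6684*m + 1.0585)/(0.0961*m^4 + 0.3782*m^3 - 2.4985*m^2 - 5.6486*m + 21.4369)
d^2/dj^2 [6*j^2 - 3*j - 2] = 12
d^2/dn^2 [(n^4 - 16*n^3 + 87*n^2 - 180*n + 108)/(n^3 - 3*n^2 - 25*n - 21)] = 2*(73*n^6 - 1452*n^5 + 8841*n^4 - 7240*n^3 - 66861*n^2 + 43956*n + 193563)/(n^9 - 9*n^8 - 48*n^7 + 360*n^6 + 1578*n^5 - 3042*n^4 - 23752*n^3 - 43344*n^2 - 33075*n - 9261)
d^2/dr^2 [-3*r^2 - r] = -6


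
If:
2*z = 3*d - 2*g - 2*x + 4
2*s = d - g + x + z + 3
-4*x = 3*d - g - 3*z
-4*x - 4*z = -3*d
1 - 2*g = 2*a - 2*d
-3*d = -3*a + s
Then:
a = -43/22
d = -20/11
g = 7/11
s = -9/22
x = 2/7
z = -127/77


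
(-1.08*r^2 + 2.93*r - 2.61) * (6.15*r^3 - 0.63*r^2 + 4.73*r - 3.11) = -6.642*r^5 + 18.6999*r^4 - 23.0058*r^3 + 18.862*r^2 - 21.4576*r + 8.1171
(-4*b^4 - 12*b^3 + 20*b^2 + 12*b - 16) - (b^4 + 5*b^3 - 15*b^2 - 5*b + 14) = -5*b^4 - 17*b^3 + 35*b^2 + 17*b - 30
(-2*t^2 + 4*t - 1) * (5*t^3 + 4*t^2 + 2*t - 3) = -10*t^5 + 12*t^4 + 7*t^3 + 10*t^2 - 14*t + 3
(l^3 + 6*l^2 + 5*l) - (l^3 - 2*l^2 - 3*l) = 8*l^2 + 8*l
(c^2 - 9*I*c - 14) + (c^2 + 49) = 2*c^2 - 9*I*c + 35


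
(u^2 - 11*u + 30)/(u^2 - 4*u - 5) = (u - 6)/(u + 1)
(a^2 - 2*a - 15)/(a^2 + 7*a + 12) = (a - 5)/(a + 4)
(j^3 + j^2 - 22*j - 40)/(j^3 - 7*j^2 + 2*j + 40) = (j + 4)/(j - 4)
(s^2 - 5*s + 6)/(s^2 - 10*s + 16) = (s - 3)/(s - 8)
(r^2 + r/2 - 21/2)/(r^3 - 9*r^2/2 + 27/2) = (2*r + 7)/(2*r^2 - 3*r - 9)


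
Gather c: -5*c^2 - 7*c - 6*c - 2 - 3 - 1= -5*c^2 - 13*c - 6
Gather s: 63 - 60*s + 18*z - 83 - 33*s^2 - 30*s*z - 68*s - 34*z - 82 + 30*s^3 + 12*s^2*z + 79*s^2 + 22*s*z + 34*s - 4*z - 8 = 30*s^3 + s^2*(12*z + 46) + s*(-8*z - 94) - 20*z - 110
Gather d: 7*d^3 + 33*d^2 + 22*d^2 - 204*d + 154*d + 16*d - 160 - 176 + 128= 7*d^3 + 55*d^2 - 34*d - 208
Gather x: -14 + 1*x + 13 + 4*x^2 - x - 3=4*x^2 - 4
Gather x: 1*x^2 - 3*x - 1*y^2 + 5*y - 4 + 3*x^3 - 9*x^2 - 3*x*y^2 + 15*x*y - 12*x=3*x^3 - 8*x^2 + x*(-3*y^2 + 15*y - 15) - y^2 + 5*y - 4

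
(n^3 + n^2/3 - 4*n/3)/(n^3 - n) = (n + 4/3)/(n + 1)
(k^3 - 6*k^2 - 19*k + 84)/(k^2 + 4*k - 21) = (k^2 - 3*k - 28)/(k + 7)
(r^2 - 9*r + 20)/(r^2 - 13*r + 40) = (r - 4)/(r - 8)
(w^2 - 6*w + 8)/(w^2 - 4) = (w - 4)/(w + 2)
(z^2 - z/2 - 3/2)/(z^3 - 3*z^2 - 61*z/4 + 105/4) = 2*(z + 1)/(2*z^2 - 3*z - 35)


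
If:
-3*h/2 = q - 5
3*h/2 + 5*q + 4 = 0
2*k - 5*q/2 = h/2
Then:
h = 29/6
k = -77/48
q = -9/4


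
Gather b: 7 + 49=56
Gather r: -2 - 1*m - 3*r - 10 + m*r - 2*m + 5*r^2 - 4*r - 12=-3*m + 5*r^2 + r*(m - 7) - 24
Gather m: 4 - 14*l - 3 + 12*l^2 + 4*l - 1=12*l^2 - 10*l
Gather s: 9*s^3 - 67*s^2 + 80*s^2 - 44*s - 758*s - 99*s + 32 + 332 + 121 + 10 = 9*s^3 + 13*s^2 - 901*s + 495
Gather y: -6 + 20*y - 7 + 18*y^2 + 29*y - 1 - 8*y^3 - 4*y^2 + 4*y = -8*y^3 + 14*y^2 + 53*y - 14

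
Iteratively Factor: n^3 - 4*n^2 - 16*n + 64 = (n + 4)*(n^2 - 8*n + 16) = (n - 4)*(n + 4)*(n - 4)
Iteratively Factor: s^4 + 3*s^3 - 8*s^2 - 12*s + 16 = (s + 2)*(s^3 + s^2 - 10*s + 8) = (s - 1)*(s + 2)*(s^2 + 2*s - 8) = (s - 2)*(s - 1)*(s + 2)*(s + 4)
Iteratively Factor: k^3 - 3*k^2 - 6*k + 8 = (k + 2)*(k^2 - 5*k + 4) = (k - 4)*(k + 2)*(k - 1)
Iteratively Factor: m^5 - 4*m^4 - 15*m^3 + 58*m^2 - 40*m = (m)*(m^4 - 4*m^3 - 15*m^2 + 58*m - 40) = m*(m - 5)*(m^3 + m^2 - 10*m + 8) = m*(m - 5)*(m + 4)*(m^2 - 3*m + 2) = m*(m - 5)*(m - 2)*(m + 4)*(m - 1)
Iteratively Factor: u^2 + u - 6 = (u - 2)*(u + 3)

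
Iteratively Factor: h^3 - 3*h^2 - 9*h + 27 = (h - 3)*(h^2 - 9) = (h - 3)^2*(h + 3)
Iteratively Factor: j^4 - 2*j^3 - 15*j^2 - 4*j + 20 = (j - 5)*(j^3 + 3*j^2 - 4) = (j - 5)*(j + 2)*(j^2 + j - 2) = (j - 5)*(j - 1)*(j + 2)*(j + 2)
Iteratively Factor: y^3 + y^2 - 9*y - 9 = (y - 3)*(y^2 + 4*y + 3) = (y - 3)*(y + 3)*(y + 1)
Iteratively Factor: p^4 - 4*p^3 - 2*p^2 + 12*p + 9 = (p + 1)*(p^3 - 5*p^2 + 3*p + 9) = (p - 3)*(p + 1)*(p^2 - 2*p - 3) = (p - 3)*(p + 1)^2*(p - 3)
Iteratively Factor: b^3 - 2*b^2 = (b)*(b^2 - 2*b) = b*(b - 2)*(b)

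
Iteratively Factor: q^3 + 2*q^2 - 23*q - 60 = (q + 4)*(q^2 - 2*q - 15) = (q + 3)*(q + 4)*(q - 5)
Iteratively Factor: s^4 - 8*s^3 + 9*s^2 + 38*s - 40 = (s - 4)*(s^3 - 4*s^2 - 7*s + 10) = (s - 4)*(s - 1)*(s^2 - 3*s - 10) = (s - 4)*(s - 1)*(s + 2)*(s - 5)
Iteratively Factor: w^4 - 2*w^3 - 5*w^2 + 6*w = (w + 2)*(w^3 - 4*w^2 + 3*w) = (w - 1)*(w + 2)*(w^2 - 3*w) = (w - 3)*(w - 1)*(w + 2)*(w)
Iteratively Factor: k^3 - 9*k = (k)*(k^2 - 9) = k*(k + 3)*(k - 3)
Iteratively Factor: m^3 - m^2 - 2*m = (m)*(m^2 - m - 2) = m*(m + 1)*(m - 2)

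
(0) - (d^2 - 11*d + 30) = -d^2 + 11*d - 30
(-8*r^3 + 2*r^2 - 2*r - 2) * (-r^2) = 8*r^5 - 2*r^4 + 2*r^3 + 2*r^2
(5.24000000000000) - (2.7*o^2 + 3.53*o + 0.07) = -2.7*o^2 - 3.53*o + 5.17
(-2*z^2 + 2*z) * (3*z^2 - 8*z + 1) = -6*z^4 + 22*z^3 - 18*z^2 + 2*z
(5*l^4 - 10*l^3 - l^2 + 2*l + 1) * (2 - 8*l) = -40*l^5 + 90*l^4 - 12*l^3 - 18*l^2 - 4*l + 2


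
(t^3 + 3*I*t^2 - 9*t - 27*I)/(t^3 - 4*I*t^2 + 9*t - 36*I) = (t^2 - 9)/(t^2 - 7*I*t - 12)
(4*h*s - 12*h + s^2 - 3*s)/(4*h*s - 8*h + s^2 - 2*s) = (s - 3)/(s - 2)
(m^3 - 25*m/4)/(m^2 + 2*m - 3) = m*(4*m^2 - 25)/(4*(m^2 + 2*m - 3))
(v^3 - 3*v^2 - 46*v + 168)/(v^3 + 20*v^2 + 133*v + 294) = (v^2 - 10*v + 24)/(v^2 + 13*v + 42)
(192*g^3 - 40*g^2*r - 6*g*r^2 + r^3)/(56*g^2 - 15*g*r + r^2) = (-24*g^2 + 2*g*r + r^2)/(-7*g + r)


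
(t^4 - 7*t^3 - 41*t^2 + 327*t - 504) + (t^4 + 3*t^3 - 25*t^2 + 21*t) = 2*t^4 - 4*t^3 - 66*t^2 + 348*t - 504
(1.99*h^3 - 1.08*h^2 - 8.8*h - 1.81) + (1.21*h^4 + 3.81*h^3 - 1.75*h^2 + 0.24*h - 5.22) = 1.21*h^4 + 5.8*h^3 - 2.83*h^2 - 8.56*h - 7.03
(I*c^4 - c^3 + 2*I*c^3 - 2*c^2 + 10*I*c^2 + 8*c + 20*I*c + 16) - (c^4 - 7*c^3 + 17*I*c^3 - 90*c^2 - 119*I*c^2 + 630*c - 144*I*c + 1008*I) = -c^4 + I*c^4 + 6*c^3 - 15*I*c^3 + 88*c^2 + 129*I*c^2 - 622*c + 164*I*c + 16 - 1008*I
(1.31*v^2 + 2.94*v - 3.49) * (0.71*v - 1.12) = 0.9301*v^3 + 0.620199999999999*v^2 - 5.7707*v + 3.9088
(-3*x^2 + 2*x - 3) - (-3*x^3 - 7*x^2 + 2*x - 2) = 3*x^3 + 4*x^2 - 1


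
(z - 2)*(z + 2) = z^2 - 4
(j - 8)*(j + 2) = j^2 - 6*j - 16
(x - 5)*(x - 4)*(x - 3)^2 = x^4 - 15*x^3 + 83*x^2 - 201*x + 180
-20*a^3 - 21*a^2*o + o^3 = (-5*a + o)*(a + o)*(4*a + o)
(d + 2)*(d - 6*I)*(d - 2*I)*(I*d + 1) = I*d^4 + 9*d^3 + 2*I*d^3 + 18*d^2 - 20*I*d^2 - 12*d - 40*I*d - 24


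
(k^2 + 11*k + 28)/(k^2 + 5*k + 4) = (k + 7)/(k + 1)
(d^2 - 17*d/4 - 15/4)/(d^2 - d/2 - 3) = (-4*d^2 + 17*d + 15)/(2*(-2*d^2 + d + 6))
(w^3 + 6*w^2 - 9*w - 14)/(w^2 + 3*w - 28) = (w^2 - w - 2)/(w - 4)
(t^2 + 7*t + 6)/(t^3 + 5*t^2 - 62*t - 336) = (t + 1)/(t^2 - t - 56)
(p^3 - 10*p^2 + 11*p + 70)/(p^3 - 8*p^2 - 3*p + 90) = (p^2 - 5*p - 14)/(p^2 - 3*p - 18)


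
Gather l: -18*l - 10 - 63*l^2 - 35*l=-63*l^2 - 53*l - 10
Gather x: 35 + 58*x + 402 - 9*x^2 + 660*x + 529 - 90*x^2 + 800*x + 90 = -99*x^2 + 1518*x + 1056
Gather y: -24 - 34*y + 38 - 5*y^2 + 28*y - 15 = -5*y^2 - 6*y - 1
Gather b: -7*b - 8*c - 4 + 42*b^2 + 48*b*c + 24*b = 42*b^2 + b*(48*c + 17) - 8*c - 4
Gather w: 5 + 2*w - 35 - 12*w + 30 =-10*w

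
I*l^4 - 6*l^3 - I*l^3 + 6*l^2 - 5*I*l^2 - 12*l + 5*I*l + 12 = (l - I)*(l + 3*I)*(l + 4*I)*(I*l - I)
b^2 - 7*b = b*(b - 7)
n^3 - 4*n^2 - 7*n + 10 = (n - 5)*(n - 1)*(n + 2)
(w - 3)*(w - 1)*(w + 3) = w^3 - w^2 - 9*w + 9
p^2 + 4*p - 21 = (p - 3)*(p + 7)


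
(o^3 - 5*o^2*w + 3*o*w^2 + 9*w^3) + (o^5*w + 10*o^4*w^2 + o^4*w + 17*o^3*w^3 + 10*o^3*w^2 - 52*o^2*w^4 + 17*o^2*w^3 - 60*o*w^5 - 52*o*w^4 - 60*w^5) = o^5*w + 10*o^4*w^2 + o^4*w + 17*o^3*w^3 + 10*o^3*w^2 + o^3 - 52*o^2*w^4 + 17*o^2*w^3 - 5*o^2*w - 60*o*w^5 - 52*o*w^4 + 3*o*w^2 - 60*w^5 + 9*w^3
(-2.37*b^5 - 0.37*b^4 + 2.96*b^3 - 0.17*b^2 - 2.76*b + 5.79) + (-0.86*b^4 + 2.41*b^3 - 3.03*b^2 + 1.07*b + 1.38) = -2.37*b^5 - 1.23*b^4 + 5.37*b^3 - 3.2*b^2 - 1.69*b + 7.17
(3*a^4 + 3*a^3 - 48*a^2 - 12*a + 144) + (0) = 3*a^4 + 3*a^3 - 48*a^2 - 12*a + 144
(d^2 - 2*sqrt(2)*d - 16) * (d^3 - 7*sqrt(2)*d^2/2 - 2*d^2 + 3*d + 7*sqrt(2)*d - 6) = d^5 - 11*sqrt(2)*d^4/2 - 2*d^4 + d^3 + 11*sqrt(2)*d^3 - 2*d^2 + 50*sqrt(2)*d^2 - 100*sqrt(2)*d - 48*d + 96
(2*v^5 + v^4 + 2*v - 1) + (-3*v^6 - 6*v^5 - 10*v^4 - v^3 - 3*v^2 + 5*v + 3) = -3*v^6 - 4*v^5 - 9*v^4 - v^3 - 3*v^2 + 7*v + 2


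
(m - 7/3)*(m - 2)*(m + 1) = m^3 - 10*m^2/3 + m/3 + 14/3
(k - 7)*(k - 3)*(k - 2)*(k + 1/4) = k^4 - 47*k^3/4 + 38*k^2 - 127*k/4 - 21/2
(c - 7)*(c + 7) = c^2 - 49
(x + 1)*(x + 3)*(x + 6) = x^3 + 10*x^2 + 27*x + 18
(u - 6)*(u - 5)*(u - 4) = u^3 - 15*u^2 + 74*u - 120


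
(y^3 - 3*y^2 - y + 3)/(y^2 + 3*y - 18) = (y^2 - 1)/(y + 6)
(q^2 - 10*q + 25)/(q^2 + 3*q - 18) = (q^2 - 10*q + 25)/(q^2 + 3*q - 18)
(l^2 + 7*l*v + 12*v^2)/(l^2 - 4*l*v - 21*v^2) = (-l - 4*v)/(-l + 7*v)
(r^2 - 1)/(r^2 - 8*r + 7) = (r + 1)/(r - 7)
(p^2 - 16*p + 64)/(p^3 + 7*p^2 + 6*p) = (p^2 - 16*p + 64)/(p*(p^2 + 7*p + 6))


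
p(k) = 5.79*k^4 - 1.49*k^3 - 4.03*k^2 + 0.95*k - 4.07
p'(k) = 23.16*k^3 - 4.47*k^2 - 8.06*k + 0.95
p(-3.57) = 949.45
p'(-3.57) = -1081.01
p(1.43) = 8.90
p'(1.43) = 48.01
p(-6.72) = 12067.16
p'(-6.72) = -7174.98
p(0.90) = -3.77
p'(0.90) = 6.96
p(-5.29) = 4632.91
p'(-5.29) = -3510.01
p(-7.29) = 16704.76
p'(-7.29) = -9150.51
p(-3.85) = 1289.67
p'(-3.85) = -1355.94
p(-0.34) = -4.72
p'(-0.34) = 2.26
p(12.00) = 116913.73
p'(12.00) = 39281.03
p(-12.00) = 122040.37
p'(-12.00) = -40566.49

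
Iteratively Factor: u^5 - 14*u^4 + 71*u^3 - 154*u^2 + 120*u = (u)*(u^4 - 14*u^3 + 71*u^2 - 154*u + 120) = u*(u - 4)*(u^3 - 10*u^2 + 31*u - 30) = u*(u - 5)*(u - 4)*(u^2 - 5*u + 6) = u*(u - 5)*(u - 4)*(u - 3)*(u - 2)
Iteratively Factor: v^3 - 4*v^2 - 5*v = (v)*(v^2 - 4*v - 5) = v*(v + 1)*(v - 5)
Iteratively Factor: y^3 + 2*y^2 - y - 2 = (y + 1)*(y^2 + y - 2) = (y - 1)*(y + 1)*(y + 2)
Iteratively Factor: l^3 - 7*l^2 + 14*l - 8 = (l - 2)*(l^2 - 5*l + 4) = (l - 2)*(l - 1)*(l - 4)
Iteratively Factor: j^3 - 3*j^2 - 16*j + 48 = (j - 4)*(j^2 + j - 12) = (j - 4)*(j - 3)*(j + 4)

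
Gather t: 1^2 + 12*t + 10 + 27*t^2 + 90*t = 27*t^2 + 102*t + 11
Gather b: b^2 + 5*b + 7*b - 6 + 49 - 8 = b^2 + 12*b + 35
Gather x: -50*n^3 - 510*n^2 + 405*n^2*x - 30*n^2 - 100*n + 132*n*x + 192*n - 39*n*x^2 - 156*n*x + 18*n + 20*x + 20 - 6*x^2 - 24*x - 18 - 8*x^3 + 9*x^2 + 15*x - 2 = -50*n^3 - 540*n^2 + 110*n - 8*x^3 + x^2*(3 - 39*n) + x*(405*n^2 - 24*n + 11)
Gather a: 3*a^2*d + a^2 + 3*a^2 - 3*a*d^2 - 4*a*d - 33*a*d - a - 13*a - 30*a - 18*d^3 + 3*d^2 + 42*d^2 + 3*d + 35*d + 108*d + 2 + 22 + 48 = a^2*(3*d + 4) + a*(-3*d^2 - 37*d - 44) - 18*d^3 + 45*d^2 + 146*d + 72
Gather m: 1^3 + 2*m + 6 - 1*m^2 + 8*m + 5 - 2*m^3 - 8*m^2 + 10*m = -2*m^3 - 9*m^2 + 20*m + 12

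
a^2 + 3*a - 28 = (a - 4)*(a + 7)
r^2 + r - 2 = (r - 1)*(r + 2)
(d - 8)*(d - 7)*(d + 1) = d^3 - 14*d^2 + 41*d + 56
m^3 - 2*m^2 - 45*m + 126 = (m - 6)*(m - 3)*(m + 7)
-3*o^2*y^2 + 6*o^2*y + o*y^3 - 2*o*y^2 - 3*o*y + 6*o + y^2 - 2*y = (-3*o + y)*(y - 2)*(o*y + 1)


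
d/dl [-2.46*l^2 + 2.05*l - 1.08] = 2.05 - 4.92*l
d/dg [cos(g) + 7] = -sin(g)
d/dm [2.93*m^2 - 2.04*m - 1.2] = 5.86*m - 2.04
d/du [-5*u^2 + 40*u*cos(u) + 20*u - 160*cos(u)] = -40*u*sin(u) - 10*u + 160*sin(u) + 40*cos(u) + 20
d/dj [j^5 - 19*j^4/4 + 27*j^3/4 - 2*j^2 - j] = 5*j^4 - 19*j^3 + 81*j^2/4 - 4*j - 1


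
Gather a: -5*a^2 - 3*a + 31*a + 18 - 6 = -5*a^2 + 28*a + 12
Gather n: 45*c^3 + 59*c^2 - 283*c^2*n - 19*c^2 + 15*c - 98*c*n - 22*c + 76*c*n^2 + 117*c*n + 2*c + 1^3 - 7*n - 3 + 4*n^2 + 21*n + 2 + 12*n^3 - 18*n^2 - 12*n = 45*c^3 + 40*c^2 - 5*c + 12*n^3 + n^2*(76*c - 14) + n*(-283*c^2 + 19*c + 2)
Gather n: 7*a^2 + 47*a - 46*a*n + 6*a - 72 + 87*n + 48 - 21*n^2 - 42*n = 7*a^2 + 53*a - 21*n^2 + n*(45 - 46*a) - 24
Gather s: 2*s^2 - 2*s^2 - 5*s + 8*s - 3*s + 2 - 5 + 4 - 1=0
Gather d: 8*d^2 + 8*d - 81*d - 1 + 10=8*d^2 - 73*d + 9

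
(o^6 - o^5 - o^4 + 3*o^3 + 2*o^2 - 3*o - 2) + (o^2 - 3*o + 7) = o^6 - o^5 - o^4 + 3*o^3 + 3*o^2 - 6*o + 5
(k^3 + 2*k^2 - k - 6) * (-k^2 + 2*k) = -k^5 + 5*k^3 + 4*k^2 - 12*k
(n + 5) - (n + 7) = -2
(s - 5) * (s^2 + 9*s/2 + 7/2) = s^3 - s^2/2 - 19*s - 35/2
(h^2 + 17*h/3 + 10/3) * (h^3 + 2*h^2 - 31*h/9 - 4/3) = h^5 + 23*h^4/3 + 101*h^3/9 - 383*h^2/27 - 514*h/27 - 40/9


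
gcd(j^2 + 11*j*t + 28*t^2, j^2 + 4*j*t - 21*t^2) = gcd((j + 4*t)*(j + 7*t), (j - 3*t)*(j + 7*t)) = j + 7*t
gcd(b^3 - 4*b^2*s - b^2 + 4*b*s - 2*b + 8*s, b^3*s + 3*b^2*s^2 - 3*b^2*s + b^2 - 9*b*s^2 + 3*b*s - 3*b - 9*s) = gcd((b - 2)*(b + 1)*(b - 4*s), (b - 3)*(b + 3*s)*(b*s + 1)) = 1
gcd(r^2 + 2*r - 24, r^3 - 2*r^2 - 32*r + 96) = r^2 + 2*r - 24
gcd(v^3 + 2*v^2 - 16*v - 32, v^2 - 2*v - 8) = v^2 - 2*v - 8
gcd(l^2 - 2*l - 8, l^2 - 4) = l + 2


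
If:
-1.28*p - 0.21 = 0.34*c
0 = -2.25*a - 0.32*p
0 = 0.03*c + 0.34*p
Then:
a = -0.01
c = -0.92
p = 0.08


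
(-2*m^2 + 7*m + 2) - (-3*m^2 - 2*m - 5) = m^2 + 9*m + 7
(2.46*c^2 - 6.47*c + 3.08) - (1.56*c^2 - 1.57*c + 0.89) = 0.9*c^2 - 4.9*c + 2.19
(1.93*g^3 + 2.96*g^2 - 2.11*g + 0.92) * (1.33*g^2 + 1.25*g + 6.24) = 2.5669*g^5 + 6.3493*g^4 + 12.9369*g^3 + 17.0565*g^2 - 12.0164*g + 5.7408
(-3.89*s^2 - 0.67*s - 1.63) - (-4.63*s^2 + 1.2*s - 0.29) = 0.74*s^2 - 1.87*s - 1.34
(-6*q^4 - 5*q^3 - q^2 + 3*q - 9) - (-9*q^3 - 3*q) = -6*q^4 + 4*q^3 - q^2 + 6*q - 9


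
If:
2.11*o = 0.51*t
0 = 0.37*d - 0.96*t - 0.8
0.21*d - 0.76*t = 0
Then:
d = 7.64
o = 0.51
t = 2.11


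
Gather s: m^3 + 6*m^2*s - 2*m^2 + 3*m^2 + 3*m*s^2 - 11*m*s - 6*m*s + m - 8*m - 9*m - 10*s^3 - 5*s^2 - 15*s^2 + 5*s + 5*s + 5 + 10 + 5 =m^3 + m^2 - 16*m - 10*s^3 + s^2*(3*m - 20) + s*(6*m^2 - 17*m + 10) + 20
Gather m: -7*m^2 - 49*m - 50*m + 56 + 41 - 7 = -7*m^2 - 99*m + 90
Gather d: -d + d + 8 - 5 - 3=0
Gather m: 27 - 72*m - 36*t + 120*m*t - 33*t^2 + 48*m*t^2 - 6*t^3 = m*(48*t^2 + 120*t - 72) - 6*t^3 - 33*t^2 - 36*t + 27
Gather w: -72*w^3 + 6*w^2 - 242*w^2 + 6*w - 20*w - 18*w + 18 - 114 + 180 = -72*w^3 - 236*w^2 - 32*w + 84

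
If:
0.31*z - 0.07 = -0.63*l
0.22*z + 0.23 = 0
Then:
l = 0.63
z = -1.05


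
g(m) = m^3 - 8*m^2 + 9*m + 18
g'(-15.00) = 924.00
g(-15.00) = -5292.00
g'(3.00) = -12.00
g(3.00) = 0.00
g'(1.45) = -7.89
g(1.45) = 17.28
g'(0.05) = 8.21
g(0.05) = 18.43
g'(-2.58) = 70.25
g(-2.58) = -75.64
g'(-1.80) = 47.52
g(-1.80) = -29.95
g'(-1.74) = 45.92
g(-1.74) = -27.15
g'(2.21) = -11.71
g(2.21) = 9.61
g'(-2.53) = 68.68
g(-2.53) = -72.17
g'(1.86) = -10.38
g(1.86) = 13.50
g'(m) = 3*m^2 - 16*m + 9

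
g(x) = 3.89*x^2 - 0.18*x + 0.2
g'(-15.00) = -116.88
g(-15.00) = 878.15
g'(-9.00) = -70.20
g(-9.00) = 316.91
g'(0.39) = 2.85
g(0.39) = 0.72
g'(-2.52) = -19.79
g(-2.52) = 25.36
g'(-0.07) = -0.72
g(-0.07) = 0.23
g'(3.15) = 24.33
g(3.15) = 38.23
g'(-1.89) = -14.88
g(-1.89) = 14.44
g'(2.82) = 21.76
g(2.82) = 30.63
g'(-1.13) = -8.97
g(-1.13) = 5.37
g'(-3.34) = -26.17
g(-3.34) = 44.20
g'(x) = 7.78*x - 0.18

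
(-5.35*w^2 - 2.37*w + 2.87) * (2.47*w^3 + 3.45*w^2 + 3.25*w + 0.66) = -13.2145*w^5 - 24.3114*w^4 - 18.4751*w^3 - 1.332*w^2 + 7.7633*w + 1.8942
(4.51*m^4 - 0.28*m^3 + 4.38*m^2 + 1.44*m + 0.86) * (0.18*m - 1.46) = 0.8118*m^5 - 6.635*m^4 + 1.1972*m^3 - 6.1356*m^2 - 1.9476*m - 1.2556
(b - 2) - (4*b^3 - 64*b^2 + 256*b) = -4*b^3 + 64*b^2 - 255*b - 2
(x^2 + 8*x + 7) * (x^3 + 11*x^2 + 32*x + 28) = x^5 + 19*x^4 + 127*x^3 + 361*x^2 + 448*x + 196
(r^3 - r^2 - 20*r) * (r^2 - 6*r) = r^5 - 7*r^4 - 14*r^3 + 120*r^2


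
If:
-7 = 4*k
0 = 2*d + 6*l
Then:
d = -3*l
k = -7/4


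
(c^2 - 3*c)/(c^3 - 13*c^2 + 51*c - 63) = c/(c^2 - 10*c + 21)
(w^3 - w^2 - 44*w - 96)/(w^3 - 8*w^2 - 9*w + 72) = (w + 4)/(w - 3)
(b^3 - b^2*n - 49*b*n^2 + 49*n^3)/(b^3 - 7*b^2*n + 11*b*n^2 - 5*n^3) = (b^2 - 49*n^2)/(b^2 - 6*b*n + 5*n^2)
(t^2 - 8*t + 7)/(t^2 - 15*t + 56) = (t - 1)/(t - 8)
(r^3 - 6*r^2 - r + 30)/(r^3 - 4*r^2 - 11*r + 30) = (r^2 - r - 6)/(r^2 + r - 6)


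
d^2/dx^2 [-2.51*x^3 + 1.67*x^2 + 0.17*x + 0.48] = 3.34 - 15.06*x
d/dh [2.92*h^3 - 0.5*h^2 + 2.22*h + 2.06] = 8.76*h^2 - 1.0*h + 2.22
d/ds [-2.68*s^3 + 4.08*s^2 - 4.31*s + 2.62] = -8.04*s^2 + 8.16*s - 4.31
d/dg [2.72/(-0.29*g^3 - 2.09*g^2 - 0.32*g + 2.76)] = (2.3664*g^2 + 11.3696*g + 0.8704)/(0.29*g^3 + 2.09*g^2 + 0.32*g - 2.76)^2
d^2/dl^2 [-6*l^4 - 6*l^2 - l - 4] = -72*l^2 - 12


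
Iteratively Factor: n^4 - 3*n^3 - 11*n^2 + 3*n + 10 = (n + 1)*(n^3 - 4*n^2 - 7*n + 10) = (n - 5)*(n + 1)*(n^2 + n - 2) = (n - 5)*(n + 1)*(n + 2)*(n - 1)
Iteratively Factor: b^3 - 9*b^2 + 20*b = (b - 4)*(b^2 - 5*b) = b*(b - 4)*(b - 5)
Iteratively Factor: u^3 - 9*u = (u + 3)*(u^2 - 3*u) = u*(u + 3)*(u - 3)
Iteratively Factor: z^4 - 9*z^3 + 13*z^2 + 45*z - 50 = (z + 2)*(z^3 - 11*z^2 + 35*z - 25) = (z - 5)*(z + 2)*(z^2 - 6*z + 5) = (z - 5)*(z - 1)*(z + 2)*(z - 5)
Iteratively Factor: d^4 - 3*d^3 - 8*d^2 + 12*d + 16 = (d + 2)*(d^3 - 5*d^2 + 2*d + 8) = (d - 4)*(d + 2)*(d^2 - d - 2) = (d - 4)*(d - 2)*(d + 2)*(d + 1)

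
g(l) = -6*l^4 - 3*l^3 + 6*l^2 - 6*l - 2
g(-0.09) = -1.41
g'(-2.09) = 148.71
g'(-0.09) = -7.14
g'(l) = -24*l^3 - 9*l^2 + 12*l - 6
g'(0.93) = -21.93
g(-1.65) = -6.76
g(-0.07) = -1.55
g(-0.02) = -1.88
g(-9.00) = -36641.00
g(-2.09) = -50.35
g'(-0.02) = -6.24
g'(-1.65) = 57.51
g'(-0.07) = -6.88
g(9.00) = -41123.00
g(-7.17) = -14401.97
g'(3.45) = -1057.25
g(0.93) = -9.29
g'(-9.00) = 16653.00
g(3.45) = -924.49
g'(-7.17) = 8291.72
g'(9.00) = -18123.00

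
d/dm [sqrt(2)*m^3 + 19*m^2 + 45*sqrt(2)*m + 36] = 3*sqrt(2)*m^2 + 38*m + 45*sqrt(2)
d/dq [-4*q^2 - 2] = -8*q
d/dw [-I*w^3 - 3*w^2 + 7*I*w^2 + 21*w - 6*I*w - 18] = -3*I*w^2 - w*(6 - 14*I) + 21 - 6*I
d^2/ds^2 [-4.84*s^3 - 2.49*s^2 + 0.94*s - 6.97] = -29.04*s - 4.98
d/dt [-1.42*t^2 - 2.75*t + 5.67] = -2.84*t - 2.75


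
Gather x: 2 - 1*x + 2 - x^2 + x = 4 - x^2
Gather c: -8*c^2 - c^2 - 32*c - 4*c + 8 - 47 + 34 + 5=-9*c^2 - 36*c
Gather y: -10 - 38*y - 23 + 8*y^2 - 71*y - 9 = 8*y^2 - 109*y - 42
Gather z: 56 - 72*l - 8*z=-72*l - 8*z + 56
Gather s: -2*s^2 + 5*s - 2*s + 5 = -2*s^2 + 3*s + 5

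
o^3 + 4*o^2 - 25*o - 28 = (o - 4)*(o + 1)*(o + 7)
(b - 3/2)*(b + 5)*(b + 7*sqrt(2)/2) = b^3 + 7*b^2/2 + 7*sqrt(2)*b^2/2 - 15*b/2 + 49*sqrt(2)*b/4 - 105*sqrt(2)/4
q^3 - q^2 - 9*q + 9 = (q - 3)*(q - 1)*(q + 3)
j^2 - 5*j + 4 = (j - 4)*(j - 1)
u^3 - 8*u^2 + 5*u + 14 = (u - 7)*(u - 2)*(u + 1)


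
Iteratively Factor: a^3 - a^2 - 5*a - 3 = (a - 3)*(a^2 + 2*a + 1) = (a - 3)*(a + 1)*(a + 1)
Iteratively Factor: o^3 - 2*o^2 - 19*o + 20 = (o + 4)*(o^2 - 6*o + 5) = (o - 5)*(o + 4)*(o - 1)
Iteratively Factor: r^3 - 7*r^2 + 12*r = (r - 3)*(r^2 - 4*r) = (r - 4)*(r - 3)*(r)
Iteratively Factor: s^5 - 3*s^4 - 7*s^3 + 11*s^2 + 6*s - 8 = (s + 1)*(s^4 - 4*s^3 - 3*s^2 + 14*s - 8) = (s - 1)*(s + 1)*(s^3 - 3*s^2 - 6*s + 8) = (s - 1)*(s + 1)*(s + 2)*(s^2 - 5*s + 4) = (s - 4)*(s - 1)*(s + 1)*(s + 2)*(s - 1)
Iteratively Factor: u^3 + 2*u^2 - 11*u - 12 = (u - 3)*(u^2 + 5*u + 4) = (u - 3)*(u + 4)*(u + 1)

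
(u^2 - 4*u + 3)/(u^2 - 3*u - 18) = (-u^2 + 4*u - 3)/(-u^2 + 3*u + 18)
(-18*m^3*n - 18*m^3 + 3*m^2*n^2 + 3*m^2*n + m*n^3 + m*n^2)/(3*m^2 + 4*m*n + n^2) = m*(-18*m^2*n - 18*m^2 + 3*m*n^2 + 3*m*n + n^3 + n^2)/(3*m^2 + 4*m*n + n^2)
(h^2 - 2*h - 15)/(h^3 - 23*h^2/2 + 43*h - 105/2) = 2*(h + 3)/(2*h^2 - 13*h + 21)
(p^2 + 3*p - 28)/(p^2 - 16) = (p + 7)/(p + 4)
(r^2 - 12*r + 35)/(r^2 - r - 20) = (r - 7)/(r + 4)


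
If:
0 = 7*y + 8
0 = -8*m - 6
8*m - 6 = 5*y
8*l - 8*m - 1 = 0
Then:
No Solution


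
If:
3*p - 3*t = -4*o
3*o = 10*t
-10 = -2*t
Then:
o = 50/3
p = -155/9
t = 5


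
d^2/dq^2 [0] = 0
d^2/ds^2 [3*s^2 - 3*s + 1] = 6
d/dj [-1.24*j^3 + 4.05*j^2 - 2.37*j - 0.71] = -3.72*j^2 + 8.1*j - 2.37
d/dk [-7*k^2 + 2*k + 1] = 2 - 14*k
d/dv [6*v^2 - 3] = 12*v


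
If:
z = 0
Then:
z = 0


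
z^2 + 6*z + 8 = (z + 2)*(z + 4)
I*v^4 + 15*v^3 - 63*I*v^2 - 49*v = v*(v - 7*I)^2*(I*v + 1)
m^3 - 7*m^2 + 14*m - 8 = (m - 4)*(m - 2)*(m - 1)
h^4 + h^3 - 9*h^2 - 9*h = h*(h - 3)*(h + 1)*(h + 3)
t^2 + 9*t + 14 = (t + 2)*(t + 7)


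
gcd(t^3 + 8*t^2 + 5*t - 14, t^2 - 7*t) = 1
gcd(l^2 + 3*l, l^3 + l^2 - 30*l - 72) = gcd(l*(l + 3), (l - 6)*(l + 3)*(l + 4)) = l + 3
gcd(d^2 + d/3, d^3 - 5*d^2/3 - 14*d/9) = d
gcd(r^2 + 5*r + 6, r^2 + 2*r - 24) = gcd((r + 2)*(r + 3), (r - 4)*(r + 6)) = 1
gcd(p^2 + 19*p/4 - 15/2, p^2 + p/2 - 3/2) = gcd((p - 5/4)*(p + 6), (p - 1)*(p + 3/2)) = 1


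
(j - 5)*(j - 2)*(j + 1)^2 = j^4 - 5*j^3 - 3*j^2 + 13*j + 10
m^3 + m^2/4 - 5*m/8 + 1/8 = (m - 1/2)*(m - 1/4)*(m + 1)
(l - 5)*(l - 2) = l^2 - 7*l + 10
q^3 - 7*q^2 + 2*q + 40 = (q - 5)*(q - 4)*(q + 2)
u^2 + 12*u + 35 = (u + 5)*(u + 7)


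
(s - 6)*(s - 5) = s^2 - 11*s + 30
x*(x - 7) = x^2 - 7*x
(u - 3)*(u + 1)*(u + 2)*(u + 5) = u^4 + 5*u^3 - 7*u^2 - 41*u - 30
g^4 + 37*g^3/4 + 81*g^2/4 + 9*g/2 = g*(g + 1/4)*(g + 3)*(g + 6)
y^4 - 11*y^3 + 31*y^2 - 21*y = y*(y - 7)*(y - 3)*(y - 1)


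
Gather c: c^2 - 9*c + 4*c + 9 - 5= c^2 - 5*c + 4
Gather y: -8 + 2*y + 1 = 2*y - 7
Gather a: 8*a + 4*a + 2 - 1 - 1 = 12*a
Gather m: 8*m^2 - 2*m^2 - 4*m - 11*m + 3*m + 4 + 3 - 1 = 6*m^2 - 12*m + 6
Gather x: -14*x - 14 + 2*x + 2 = -12*x - 12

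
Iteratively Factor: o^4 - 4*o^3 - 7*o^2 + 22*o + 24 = (o + 1)*(o^3 - 5*o^2 - 2*o + 24) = (o + 1)*(o + 2)*(o^2 - 7*o + 12) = (o - 4)*(o + 1)*(o + 2)*(o - 3)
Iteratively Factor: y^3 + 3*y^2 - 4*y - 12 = (y - 2)*(y^2 + 5*y + 6) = (y - 2)*(y + 3)*(y + 2)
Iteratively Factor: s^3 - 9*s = (s + 3)*(s^2 - 3*s) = (s - 3)*(s + 3)*(s)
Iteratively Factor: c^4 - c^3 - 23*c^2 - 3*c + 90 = (c - 2)*(c^3 + c^2 - 21*c - 45) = (c - 2)*(c + 3)*(c^2 - 2*c - 15) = (c - 5)*(c - 2)*(c + 3)*(c + 3)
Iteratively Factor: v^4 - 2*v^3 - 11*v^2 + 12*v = (v - 1)*(v^3 - v^2 - 12*v) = v*(v - 1)*(v^2 - v - 12) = v*(v - 4)*(v - 1)*(v + 3)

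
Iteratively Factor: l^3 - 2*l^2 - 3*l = (l)*(l^2 - 2*l - 3) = l*(l + 1)*(l - 3)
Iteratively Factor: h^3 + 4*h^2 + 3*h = (h + 3)*(h^2 + h) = (h + 1)*(h + 3)*(h)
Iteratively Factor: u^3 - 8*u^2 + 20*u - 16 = (u - 2)*(u^2 - 6*u + 8) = (u - 2)^2*(u - 4)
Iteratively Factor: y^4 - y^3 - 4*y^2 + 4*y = (y)*(y^3 - y^2 - 4*y + 4) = y*(y - 2)*(y^2 + y - 2) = y*(y - 2)*(y - 1)*(y + 2)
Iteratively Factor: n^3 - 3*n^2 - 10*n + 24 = (n - 2)*(n^2 - n - 12) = (n - 2)*(n + 3)*(n - 4)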